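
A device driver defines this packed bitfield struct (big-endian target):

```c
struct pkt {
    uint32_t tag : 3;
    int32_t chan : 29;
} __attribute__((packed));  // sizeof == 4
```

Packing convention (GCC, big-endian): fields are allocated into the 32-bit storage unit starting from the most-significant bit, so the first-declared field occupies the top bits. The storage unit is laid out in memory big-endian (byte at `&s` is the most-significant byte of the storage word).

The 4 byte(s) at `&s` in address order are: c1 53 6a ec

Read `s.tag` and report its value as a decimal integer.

[0]=0xc1 [1]=0x53 [2]=0x6a [3]=0xec (big-endian) → word 0xc1536aec
tag [29+:3] = (word>>29) & 0x7 = 6  ←
chan [0+:29] = (word>>0) & 0x1fffffff = 22244076

6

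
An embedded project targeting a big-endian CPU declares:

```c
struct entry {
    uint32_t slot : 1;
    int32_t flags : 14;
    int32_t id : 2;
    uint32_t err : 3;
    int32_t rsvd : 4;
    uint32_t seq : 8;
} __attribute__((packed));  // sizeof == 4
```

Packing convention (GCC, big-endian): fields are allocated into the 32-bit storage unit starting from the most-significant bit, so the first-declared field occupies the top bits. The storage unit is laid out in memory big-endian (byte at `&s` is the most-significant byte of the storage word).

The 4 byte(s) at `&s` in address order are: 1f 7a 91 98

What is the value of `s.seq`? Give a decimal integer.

152

[0]=0x1f [1]=0x7a [2]=0x91 [3]=0x98 (big-endian) → word 0x1f7a9198
slot:1 @ bit 31 → (0x1f7a9198>>31)&0x1 = 0x0
flags:14 @ bit 17 → (0x1f7a9198>>17)&0x3fff = 0xfbd
id:2 @ bit 15 → (0x1f7a9198>>15)&0x3 = 0x1
err:3 @ bit 12 → (0x1f7a9198>>12)&0x7 = 0x1
rsvd:4 @ bit 8 → (0x1f7a9198>>8)&0xf = 0x1
seq:8 @ bit 0 → (0x1f7a9198>>0)&0xff = 0x98  ←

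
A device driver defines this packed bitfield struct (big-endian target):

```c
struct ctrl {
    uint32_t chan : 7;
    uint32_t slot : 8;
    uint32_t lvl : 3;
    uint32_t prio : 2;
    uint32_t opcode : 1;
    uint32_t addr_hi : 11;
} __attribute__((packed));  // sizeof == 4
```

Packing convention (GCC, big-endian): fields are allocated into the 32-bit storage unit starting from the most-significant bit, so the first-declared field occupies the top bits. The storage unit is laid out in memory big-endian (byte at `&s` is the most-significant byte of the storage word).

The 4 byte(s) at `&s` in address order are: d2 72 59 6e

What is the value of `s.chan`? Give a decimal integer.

105

[0]=0xd2 [1]=0x72 [2]=0x59 [3]=0x6e (big-endian) → word 0xd272596e
chan [25+:7] = (word>>25) & 0x7f = 105  ←
slot [17+:8] = (word>>17) & 0xff = 57
lvl [14+:3] = (word>>14) & 0x7 = 1
prio [12+:2] = (word>>12) & 0x3 = 1
opcode [11+:1] = (word>>11) & 0x1 = 1
addr_hi [0+:11] = (word>>0) & 0x7ff = 366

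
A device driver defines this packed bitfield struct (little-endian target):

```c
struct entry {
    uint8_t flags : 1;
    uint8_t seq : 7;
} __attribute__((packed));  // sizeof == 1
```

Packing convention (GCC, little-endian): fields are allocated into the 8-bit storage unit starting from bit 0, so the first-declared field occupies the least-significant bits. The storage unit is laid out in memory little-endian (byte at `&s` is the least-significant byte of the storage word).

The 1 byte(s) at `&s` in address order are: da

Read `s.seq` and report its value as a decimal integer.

[0]=0xda (little-endian) → word 0xda
flags [0+:1] = (word>>0) & 0x1 = 0
seq [1+:7] = (word>>1) & 0x7f = 109  ←

109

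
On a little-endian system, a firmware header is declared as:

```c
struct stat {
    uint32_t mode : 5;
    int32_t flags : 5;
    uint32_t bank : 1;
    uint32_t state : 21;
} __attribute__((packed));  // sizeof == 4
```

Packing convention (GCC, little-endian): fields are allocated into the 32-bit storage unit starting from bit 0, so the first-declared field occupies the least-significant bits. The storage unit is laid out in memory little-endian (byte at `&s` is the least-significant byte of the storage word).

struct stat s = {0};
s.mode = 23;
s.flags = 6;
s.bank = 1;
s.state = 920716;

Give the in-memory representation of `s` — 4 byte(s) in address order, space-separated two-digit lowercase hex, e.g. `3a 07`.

d7 64 64 70

mode:5 = 23 → 0x17 << 0 → word 0x00000017
flags:5 = 6 → 0x6 << 5 → word 0x000000d7
bank:1 = 1 → 0x1 << 10 → word 0x000004d7
state:21 = 920716 → 0xe0c8c << 11 → word 0x706464d7
word = 0x706464d7 → little-endian bytes:
  [0]=0xd7  [1]=0x64  [2]=0x64  [3]=0x70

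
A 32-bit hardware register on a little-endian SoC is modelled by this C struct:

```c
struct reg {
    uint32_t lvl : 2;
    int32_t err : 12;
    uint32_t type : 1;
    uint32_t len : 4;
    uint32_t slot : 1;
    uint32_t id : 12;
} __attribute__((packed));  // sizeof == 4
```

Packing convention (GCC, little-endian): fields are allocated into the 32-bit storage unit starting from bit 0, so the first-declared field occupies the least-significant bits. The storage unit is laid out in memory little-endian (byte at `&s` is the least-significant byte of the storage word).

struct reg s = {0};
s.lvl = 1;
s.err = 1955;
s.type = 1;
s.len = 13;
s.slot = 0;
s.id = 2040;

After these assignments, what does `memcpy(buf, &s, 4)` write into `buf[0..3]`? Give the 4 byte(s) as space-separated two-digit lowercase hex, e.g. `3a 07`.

lvl:2 = 1 → 0x1 << 0 → word 0x00000001
err:12 = 1955 → 0x7a3 << 2 → word 0x00001e8d
type:1 = 1 → 0x1 << 14 → word 0x00005e8d
len:4 = 13 → 0xd << 15 → word 0x0006de8d
slot:1 = 0 → 0x0 << 19 → word 0x0006de8d
id:12 = 2040 → 0x7f8 << 20 → word 0x7f86de8d
word = 0x7f86de8d → little-endian bytes:
  [0]=0x8d  [1]=0xde  [2]=0x86  [3]=0x7f

8d de 86 7f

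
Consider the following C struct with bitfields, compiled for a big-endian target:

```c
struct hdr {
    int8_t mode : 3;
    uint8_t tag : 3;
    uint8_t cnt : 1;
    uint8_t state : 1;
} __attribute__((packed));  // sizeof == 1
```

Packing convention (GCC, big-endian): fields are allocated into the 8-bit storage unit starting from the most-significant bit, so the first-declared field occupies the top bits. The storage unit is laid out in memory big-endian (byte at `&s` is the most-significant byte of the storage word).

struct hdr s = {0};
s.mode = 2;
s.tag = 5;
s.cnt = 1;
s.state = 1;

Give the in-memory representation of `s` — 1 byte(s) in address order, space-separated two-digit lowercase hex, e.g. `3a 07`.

57

[5+:3] mode=2 & 0x7 = 0x2; word=0x40
[2+:3] tag=5 & 0x7 = 0x5; word=0x54
[1+:1] cnt=1 & 0x1 = 0x1; word=0x56
[0+:1] state=1 & 0x1 = 0x1; word=0x57
word = 0x57 → big-endian bytes:
  [0]=0x57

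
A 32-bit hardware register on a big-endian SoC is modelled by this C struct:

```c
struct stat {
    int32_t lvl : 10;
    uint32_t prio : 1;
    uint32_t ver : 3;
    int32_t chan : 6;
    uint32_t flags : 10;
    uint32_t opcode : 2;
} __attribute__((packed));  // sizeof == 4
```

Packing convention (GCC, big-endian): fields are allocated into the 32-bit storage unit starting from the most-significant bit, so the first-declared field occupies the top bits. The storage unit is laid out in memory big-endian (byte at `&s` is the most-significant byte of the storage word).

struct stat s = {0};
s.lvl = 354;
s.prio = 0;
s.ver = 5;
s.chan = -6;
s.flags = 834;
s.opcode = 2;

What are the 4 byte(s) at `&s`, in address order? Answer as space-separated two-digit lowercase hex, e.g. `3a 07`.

58 97 ad 0a

lvl (10b) val=354 bits=0x162 at bit 22: 0x58800000
prio (1b) val=0 bits=0x0 at bit 21: 0x58800000
ver (3b) val=5 bits=0x5 at bit 18: 0x58940000
chan (6b) val=-6 bits=0x3a at bit 12: 0x5897a000
flags (10b) val=834 bits=0x342 at bit 2: 0x5897ad08
opcode (2b) val=2 bits=0x2 at bit 0: 0x5897ad0a
word = 0x5897ad0a → big-endian bytes:
  [0]=0x58  [1]=0x97  [2]=0xad  [3]=0x0a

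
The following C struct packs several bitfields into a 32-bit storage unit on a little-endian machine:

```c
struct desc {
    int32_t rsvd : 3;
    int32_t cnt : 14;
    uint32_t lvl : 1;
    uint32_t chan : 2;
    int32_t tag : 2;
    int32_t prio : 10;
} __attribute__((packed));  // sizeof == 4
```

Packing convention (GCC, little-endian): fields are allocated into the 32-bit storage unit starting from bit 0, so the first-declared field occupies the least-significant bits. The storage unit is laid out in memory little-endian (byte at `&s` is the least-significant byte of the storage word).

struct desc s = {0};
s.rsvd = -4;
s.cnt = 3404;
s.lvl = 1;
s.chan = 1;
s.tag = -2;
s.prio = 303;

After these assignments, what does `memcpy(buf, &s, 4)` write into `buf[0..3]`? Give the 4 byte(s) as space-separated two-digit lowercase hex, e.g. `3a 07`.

64 6a e6 4b

rsvd:3 = -4 → 0x4 << 0 → word 0x00000004
cnt:14 = 3404 → 0xd4c << 3 → word 0x00006a64
lvl:1 = 1 → 0x1 << 17 → word 0x00026a64
chan:2 = 1 → 0x1 << 18 → word 0x00066a64
tag:2 = -2 → 0x2 << 20 → word 0x00266a64
prio:10 = 303 → 0x12f << 22 → word 0x4be66a64
word = 0x4be66a64 → little-endian bytes:
  [0]=0x64  [1]=0x6a  [2]=0xe6  [3]=0x4b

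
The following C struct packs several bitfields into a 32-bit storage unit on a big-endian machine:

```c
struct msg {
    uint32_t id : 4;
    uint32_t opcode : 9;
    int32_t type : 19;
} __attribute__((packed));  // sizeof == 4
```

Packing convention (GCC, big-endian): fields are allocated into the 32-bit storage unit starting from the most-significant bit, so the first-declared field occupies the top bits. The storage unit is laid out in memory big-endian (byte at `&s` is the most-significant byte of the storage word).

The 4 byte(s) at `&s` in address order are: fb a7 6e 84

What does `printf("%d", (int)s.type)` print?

[0]=0xfb [1]=0xa7 [2]=0x6e [3]=0x84 (big-endian) → word 0xfba76e84
id [28+:4] = (word>>28) & 0xf = 15
opcode [19+:9] = (word>>19) & 0x1ff = 372
type [0+:19] = (word>>0) & 0x7ffff = 487044  ←
type signed 19b, MSB=1: 487044 - 524288 = -37244

-37244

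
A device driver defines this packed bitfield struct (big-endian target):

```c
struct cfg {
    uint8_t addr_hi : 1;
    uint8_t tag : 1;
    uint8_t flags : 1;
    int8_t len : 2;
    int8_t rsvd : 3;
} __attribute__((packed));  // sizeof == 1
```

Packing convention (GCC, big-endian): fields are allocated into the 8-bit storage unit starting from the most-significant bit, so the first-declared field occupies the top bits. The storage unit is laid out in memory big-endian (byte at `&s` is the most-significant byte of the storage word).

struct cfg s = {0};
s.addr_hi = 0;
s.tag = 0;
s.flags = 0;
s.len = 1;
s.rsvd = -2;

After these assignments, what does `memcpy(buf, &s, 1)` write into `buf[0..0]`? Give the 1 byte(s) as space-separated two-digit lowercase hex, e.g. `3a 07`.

0e

addr_hi (1b) val=0 bits=0x0 at bit 7: 0x00
tag (1b) val=0 bits=0x0 at bit 6: 0x00
flags (1b) val=0 bits=0x0 at bit 5: 0x00
len (2b) val=1 bits=0x1 at bit 3: 0x08
rsvd (3b) val=-2 bits=0x6 at bit 0: 0x0e
word = 0x0e → big-endian bytes:
  [0]=0x0e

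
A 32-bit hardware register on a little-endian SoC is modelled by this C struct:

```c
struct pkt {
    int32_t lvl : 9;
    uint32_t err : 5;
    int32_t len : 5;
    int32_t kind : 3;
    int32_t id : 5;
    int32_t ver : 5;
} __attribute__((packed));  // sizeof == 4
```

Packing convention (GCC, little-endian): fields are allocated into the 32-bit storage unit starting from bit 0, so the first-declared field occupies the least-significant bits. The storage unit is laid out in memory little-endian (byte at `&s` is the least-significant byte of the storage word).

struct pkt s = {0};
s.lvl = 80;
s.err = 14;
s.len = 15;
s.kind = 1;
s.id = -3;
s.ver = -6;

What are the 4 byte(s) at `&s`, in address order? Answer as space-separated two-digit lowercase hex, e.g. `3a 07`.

lvl (9b) val=80 bits=0x50 at bit 0: 0x00000050
err (5b) val=14 bits=0xe at bit 9: 0x00001c50
len (5b) val=15 bits=0xf at bit 14: 0x0003dc50
kind (3b) val=1 bits=0x1 at bit 19: 0x000bdc50
id (5b) val=-3 bits=0x1d at bit 22: 0x074bdc50
ver (5b) val=-6 bits=0x1a at bit 27: 0xd74bdc50
word = 0xd74bdc50 → little-endian bytes:
  [0]=0x50  [1]=0xdc  [2]=0x4b  [3]=0xd7

50 dc 4b d7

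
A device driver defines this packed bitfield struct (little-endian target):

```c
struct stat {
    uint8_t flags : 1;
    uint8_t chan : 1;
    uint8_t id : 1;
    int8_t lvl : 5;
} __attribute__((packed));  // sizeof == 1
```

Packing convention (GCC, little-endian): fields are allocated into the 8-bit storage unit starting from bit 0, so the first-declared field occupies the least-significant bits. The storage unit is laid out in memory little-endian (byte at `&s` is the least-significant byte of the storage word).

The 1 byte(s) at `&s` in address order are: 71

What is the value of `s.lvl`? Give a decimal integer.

[0]=0x71 (little-endian) → word 0x71
flags [0+:1] = (word>>0) & 0x1 = 1
chan [1+:1] = (word>>1) & 0x1 = 0
id [2+:1] = (word>>2) & 0x1 = 0
lvl [3+:5] = (word>>3) & 0x1f = 14  ←
lvl signed 5b, MSB=0: value = 14

14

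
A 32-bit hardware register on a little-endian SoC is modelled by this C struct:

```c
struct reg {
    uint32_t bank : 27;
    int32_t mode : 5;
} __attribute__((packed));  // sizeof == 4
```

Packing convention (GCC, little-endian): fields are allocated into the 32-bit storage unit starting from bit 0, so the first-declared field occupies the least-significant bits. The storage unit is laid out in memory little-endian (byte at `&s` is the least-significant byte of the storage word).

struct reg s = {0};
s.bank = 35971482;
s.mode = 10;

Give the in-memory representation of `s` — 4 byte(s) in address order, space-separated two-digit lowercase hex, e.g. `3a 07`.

bank:27 = 35971482 → 0x224e19a << 0 → word 0x0224e19a
mode:5 = 10 → 0xa << 27 → word 0x5224e19a
word = 0x5224e19a → little-endian bytes:
  [0]=0x9a  [1]=0xe1  [2]=0x24  [3]=0x52

9a e1 24 52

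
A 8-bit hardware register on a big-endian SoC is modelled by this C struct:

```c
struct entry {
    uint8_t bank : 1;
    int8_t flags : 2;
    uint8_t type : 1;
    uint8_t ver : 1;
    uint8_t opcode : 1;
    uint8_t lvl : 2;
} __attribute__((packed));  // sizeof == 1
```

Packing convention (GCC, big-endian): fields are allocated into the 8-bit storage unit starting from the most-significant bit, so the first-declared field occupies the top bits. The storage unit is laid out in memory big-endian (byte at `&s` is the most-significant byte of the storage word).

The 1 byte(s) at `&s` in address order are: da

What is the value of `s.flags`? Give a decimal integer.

[0]=0xda (big-endian) → word 0xda
bank:1 @ bit 7 → (0xda>>7)&0x1 = 0x1
flags:2 @ bit 5 → (0xda>>5)&0x3 = 0x2  ←
type:1 @ bit 4 → (0xda>>4)&0x1 = 0x1
ver:1 @ bit 3 → (0xda>>3)&0x1 = 0x1
opcode:1 @ bit 2 → (0xda>>2)&0x1 = 0x0
lvl:2 @ bit 0 → (0xda>>0)&0x3 = 0x2
flags signed 2b, MSB=1: 2 - 4 = -2

-2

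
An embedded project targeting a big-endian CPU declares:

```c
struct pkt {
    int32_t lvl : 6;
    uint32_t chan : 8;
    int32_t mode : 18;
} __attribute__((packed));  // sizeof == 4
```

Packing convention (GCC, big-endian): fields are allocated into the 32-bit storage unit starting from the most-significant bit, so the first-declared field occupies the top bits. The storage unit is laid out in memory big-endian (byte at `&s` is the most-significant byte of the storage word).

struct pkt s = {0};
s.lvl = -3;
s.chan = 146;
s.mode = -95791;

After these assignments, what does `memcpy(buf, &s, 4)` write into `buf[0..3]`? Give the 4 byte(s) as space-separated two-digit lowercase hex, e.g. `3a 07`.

[26+:6] lvl=-3 & 0x3f = 0x3d; word=0xf4000000
[18+:8] chan=146 & 0xff = 0x92; word=0xf6480000
[0+:18] mode=-95791 & 0x3ffff = 0x289d1; word=0xf64a89d1
word = 0xf64a89d1 → big-endian bytes:
  [0]=0xf6  [1]=0x4a  [2]=0x89  [3]=0xd1

f6 4a 89 d1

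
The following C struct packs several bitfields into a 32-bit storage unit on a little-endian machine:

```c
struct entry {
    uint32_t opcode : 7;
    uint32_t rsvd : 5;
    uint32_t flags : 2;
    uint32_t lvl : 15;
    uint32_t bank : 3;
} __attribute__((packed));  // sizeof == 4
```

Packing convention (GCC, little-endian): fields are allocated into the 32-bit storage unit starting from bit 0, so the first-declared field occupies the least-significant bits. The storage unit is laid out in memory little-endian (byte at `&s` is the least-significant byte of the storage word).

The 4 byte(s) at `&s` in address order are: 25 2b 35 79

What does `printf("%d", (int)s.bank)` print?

3

[0]=0x25 [1]=0x2b [2]=0x35 [3]=0x79 (little-endian) → word 0x79352b25
opcode:7 @ bit 0 → (0x79352b25>>0)&0x7f = 0x25
rsvd:5 @ bit 7 → (0x79352b25>>7)&0x1f = 0x16
flags:2 @ bit 12 → (0x79352b25>>12)&0x3 = 0x2
lvl:15 @ bit 14 → (0x79352b25>>14)&0x7fff = 0x64d4
bank:3 @ bit 29 → (0x79352b25>>29)&0x7 = 0x3  ←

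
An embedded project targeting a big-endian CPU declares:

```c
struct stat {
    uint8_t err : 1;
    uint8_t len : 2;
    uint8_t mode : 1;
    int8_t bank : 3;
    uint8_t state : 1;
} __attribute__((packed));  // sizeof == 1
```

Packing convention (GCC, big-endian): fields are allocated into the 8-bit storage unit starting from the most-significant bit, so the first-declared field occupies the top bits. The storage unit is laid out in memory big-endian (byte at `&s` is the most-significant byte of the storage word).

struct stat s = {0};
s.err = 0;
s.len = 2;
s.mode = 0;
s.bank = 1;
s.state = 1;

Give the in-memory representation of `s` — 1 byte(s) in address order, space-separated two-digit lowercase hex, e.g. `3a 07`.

43

err:1 = 0 → 0x0 << 7 → word 0x00
len:2 = 2 → 0x2 << 5 → word 0x40
mode:1 = 0 → 0x0 << 4 → word 0x40
bank:3 = 1 → 0x1 << 1 → word 0x42
state:1 = 1 → 0x1 << 0 → word 0x43
word = 0x43 → big-endian bytes:
  [0]=0x43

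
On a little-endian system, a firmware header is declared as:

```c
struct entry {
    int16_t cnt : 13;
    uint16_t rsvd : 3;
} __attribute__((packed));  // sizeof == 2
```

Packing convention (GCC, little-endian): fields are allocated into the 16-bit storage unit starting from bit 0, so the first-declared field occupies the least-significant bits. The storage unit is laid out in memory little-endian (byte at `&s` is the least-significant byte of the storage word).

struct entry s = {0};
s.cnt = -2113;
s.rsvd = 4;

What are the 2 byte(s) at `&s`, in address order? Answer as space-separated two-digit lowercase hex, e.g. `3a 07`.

cnt (13b) val=-2113 bits=0x17bf at bit 0: 0x17bf
rsvd (3b) val=4 bits=0x4 at bit 13: 0x97bf
word = 0x97bf → little-endian bytes:
  [0]=0xbf  [1]=0x97

bf 97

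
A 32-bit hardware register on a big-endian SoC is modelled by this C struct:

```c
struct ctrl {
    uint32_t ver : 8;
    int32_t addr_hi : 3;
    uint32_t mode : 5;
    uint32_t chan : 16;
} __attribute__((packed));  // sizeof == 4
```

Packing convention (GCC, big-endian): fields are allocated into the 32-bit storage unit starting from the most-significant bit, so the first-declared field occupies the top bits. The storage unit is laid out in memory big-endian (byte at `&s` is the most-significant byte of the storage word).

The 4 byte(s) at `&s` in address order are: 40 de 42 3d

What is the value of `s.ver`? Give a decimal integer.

64

[0]=0x40 [1]=0xde [2]=0x42 [3]=0x3d (big-endian) → word 0x40de423d
ver:8 @ bit 24 → (0x40de423d>>24)&0xff = 0x40  ←
addr_hi:3 @ bit 21 → (0x40de423d>>21)&0x7 = 0x6
mode:5 @ bit 16 → (0x40de423d>>16)&0x1f = 0x1e
chan:16 @ bit 0 → (0x40de423d>>0)&0xffff = 0x423d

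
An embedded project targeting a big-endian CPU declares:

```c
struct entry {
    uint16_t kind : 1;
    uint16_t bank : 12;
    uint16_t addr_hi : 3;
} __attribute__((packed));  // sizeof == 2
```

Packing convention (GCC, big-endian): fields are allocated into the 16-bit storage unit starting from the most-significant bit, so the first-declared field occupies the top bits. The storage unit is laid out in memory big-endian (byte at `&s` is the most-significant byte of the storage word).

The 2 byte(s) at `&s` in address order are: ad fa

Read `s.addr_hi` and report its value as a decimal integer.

[0]=0xad [1]=0xfa (big-endian) → word 0xadfa
kind:1 @ bit 15 → (0xadfa>>15)&0x1 = 0x1
bank:12 @ bit 3 → (0xadfa>>3)&0xfff = 0x5bf
addr_hi:3 @ bit 0 → (0xadfa>>0)&0x7 = 0x2  ←

2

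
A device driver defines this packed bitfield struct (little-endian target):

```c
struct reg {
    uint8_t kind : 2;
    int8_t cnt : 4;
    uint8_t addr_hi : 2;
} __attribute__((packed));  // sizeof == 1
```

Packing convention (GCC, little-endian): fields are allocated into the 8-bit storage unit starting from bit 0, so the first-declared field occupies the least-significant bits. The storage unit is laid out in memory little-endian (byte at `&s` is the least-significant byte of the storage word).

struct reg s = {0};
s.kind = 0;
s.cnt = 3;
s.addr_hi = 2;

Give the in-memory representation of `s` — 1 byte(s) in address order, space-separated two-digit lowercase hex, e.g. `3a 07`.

kind:2 = 0 → 0x0 << 0 → word 0x00
cnt:4 = 3 → 0x3 << 2 → word 0x0c
addr_hi:2 = 2 → 0x2 << 6 → word 0x8c
word = 0x8c → little-endian bytes:
  [0]=0x8c

8c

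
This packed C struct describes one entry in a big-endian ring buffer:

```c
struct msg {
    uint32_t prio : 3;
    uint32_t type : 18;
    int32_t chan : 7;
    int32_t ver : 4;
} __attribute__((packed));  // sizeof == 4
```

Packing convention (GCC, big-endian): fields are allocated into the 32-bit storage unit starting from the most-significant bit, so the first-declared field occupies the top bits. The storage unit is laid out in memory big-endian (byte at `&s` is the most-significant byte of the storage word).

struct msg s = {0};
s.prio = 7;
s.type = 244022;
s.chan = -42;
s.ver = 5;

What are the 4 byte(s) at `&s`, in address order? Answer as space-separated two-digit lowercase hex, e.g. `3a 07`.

prio:3 = 7 → 0x7 << 29 → word 0xe0000000
type:18 = 244022 → 0x3b936 << 11 → word 0xfdc9b000
chan:7 = -42 → 0x56 << 4 → word 0xfdc9b560
ver:4 = 5 → 0x5 << 0 → word 0xfdc9b565
word = 0xfdc9b565 → big-endian bytes:
  [0]=0xfd  [1]=0xc9  [2]=0xb5  [3]=0x65

fd c9 b5 65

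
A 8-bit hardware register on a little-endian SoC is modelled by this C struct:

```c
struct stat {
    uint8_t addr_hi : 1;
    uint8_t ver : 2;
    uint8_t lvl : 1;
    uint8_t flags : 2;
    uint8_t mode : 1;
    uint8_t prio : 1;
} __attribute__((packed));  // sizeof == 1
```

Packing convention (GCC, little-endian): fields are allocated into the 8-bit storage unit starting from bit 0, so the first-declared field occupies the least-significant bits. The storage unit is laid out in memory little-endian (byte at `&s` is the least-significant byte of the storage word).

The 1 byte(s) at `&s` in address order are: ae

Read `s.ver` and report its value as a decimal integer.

[0]=0xae (little-endian) → word 0xae
addr_hi [0+:1] = (word>>0) & 0x1 = 0
ver [1+:2] = (word>>1) & 0x3 = 3  ←
lvl [3+:1] = (word>>3) & 0x1 = 1
flags [4+:2] = (word>>4) & 0x3 = 2
mode [6+:1] = (word>>6) & 0x1 = 0
prio [7+:1] = (word>>7) & 0x1 = 1

3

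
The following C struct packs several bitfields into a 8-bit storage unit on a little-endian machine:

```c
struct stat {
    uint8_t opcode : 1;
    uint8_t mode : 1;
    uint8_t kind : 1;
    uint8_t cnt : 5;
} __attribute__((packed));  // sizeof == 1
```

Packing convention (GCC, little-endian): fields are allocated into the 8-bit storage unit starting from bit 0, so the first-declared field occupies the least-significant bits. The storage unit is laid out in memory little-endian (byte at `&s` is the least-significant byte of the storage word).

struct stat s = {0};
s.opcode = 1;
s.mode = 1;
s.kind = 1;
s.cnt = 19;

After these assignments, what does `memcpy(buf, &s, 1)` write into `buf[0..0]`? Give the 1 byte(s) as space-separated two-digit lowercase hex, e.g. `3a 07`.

9f

[0+:1] opcode=1 & 0x1 = 0x1; word=0x01
[1+:1] mode=1 & 0x1 = 0x1; word=0x03
[2+:1] kind=1 & 0x1 = 0x1; word=0x07
[3+:5] cnt=19 & 0x1f = 0x13; word=0x9f
word = 0x9f → little-endian bytes:
  [0]=0x9f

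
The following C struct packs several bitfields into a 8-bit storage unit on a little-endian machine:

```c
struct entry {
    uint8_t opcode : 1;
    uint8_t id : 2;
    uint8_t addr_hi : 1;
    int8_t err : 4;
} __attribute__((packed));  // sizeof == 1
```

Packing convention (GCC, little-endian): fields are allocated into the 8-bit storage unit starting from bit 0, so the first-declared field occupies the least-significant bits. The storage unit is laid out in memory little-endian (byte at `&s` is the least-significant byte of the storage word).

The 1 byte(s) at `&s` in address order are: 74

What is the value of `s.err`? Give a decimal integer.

7

[0]=0x74 (little-endian) → word 0x74
opcode [0+:1] = (word>>0) & 0x1 = 0
id [1+:2] = (word>>1) & 0x3 = 2
addr_hi [3+:1] = (word>>3) & 0x1 = 0
err [4+:4] = (word>>4) & 0xf = 7  ←
err signed 4b, MSB=0: value = 7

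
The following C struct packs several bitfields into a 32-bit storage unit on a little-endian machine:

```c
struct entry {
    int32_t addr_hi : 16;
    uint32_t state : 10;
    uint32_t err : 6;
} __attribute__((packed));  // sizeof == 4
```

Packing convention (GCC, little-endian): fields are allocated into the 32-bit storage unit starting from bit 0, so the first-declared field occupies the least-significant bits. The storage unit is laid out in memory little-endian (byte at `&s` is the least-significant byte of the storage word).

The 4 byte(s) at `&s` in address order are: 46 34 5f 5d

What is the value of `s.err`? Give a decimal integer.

[0]=0x46 [1]=0x34 [2]=0x5f [3]=0x5d (little-endian) → word 0x5d5f3446
addr_hi:16 @ bit 0 → (0x5d5f3446>>0)&0xffff = 0x3446
state:10 @ bit 16 → (0x5d5f3446>>16)&0x3ff = 0x15f
err:6 @ bit 26 → (0x5d5f3446>>26)&0x3f = 0x17  ←

23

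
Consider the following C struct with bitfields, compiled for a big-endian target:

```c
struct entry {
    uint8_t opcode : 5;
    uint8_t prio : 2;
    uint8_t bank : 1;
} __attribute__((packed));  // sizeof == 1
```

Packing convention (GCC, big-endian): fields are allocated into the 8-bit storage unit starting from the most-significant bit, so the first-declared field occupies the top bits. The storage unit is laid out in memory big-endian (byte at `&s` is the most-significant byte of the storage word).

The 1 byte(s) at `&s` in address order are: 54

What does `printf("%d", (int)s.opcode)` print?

[0]=0x54 (big-endian) → word 0x54
opcode [3+:5] = (word>>3) & 0x1f = 10  ←
prio [1+:2] = (word>>1) & 0x3 = 2
bank [0+:1] = (word>>0) & 0x1 = 0

10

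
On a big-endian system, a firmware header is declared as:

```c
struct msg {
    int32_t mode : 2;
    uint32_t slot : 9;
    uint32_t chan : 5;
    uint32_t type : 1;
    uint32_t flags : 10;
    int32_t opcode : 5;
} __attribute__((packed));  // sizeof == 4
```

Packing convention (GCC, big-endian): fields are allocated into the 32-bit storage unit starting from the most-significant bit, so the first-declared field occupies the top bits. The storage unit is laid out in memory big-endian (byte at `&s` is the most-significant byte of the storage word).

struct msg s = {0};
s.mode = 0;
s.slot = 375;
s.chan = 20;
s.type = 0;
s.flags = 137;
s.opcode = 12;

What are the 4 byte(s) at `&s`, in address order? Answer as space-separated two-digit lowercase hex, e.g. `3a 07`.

mode (2b) val=0 bits=0x0 at bit 30: 0x00000000
slot (9b) val=375 bits=0x177 at bit 21: 0x2ee00000
chan (5b) val=20 bits=0x14 at bit 16: 0x2ef40000
type (1b) val=0 bits=0x0 at bit 15: 0x2ef40000
flags (10b) val=137 bits=0x89 at bit 5: 0x2ef41120
opcode (5b) val=12 bits=0xc at bit 0: 0x2ef4112c
word = 0x2ef4112c → big-endian bytes:
  [0]=0x2e  [1]=0xf4  [2]=0x11  [3]=0x2c

2e f4 11 2c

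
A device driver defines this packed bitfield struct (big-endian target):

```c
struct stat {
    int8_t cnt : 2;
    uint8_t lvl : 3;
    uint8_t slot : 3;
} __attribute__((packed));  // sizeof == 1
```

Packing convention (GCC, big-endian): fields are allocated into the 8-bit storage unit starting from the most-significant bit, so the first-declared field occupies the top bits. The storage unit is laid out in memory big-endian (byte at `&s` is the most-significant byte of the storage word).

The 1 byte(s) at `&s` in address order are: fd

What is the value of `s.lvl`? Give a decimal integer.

[0]=0xfd (big-endian) → word 0xfd
cnt [6+:2] = (word>>6) & 0x3 = 3
lvl [3+:3] = (word>>3) & 0x7 = 7  ←
slot [0+:3] = (word>>0) & 0x7 = 5

7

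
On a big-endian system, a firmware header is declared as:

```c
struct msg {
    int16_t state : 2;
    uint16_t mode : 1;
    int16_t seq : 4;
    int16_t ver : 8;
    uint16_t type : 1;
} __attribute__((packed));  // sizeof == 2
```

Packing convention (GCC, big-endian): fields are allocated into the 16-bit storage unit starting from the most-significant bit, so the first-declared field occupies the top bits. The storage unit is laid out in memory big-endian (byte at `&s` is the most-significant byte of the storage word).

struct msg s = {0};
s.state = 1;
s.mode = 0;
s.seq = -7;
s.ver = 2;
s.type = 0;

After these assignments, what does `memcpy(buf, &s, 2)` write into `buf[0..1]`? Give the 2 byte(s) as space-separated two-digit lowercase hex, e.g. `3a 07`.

state:2 = 1 → 0x1 << 14 → word 0x4000
mode:1 = 0 → 0x0 << 13 → word 0x4000
seq:4 = -7 → 0x9 << 9 → word 0x5200
ver:8 = 2 → 0x2 << 1 → word 0x5204
type:1 = 0 → 0x0 << 0 → word 0x5204
word = 0x5204 → big-endian bytes:
  [0]=0x52  [1]=0x04

52 04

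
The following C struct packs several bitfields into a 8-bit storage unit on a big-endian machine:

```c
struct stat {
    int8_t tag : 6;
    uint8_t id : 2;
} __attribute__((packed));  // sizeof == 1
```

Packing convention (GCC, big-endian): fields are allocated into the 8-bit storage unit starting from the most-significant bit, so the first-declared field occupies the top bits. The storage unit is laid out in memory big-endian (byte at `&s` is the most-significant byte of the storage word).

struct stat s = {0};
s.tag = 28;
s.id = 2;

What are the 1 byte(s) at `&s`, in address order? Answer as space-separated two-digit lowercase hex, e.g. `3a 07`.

tag (6b) val=28 bits=0x1c at bit 2: 0x70
id (2b) val=2 bits=0x2 at bit 0: 0x72
word = 0x72 → big-endian bytes:
  [0]=0x72

72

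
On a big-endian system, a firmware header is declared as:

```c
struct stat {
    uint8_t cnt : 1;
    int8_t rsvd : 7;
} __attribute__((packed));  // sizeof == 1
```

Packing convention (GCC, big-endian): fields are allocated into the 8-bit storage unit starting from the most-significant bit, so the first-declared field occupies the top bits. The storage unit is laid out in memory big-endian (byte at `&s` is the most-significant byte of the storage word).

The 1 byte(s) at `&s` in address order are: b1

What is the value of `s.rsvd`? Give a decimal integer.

49

[0]=0xb1 (big-endian) → word 0xb1
cnt [7+:1] = (word>>7) & 0x1 = 1
rsvd [0+:7] = (word>>0) & 0x7f = 49  ←
rsvd signed 7b, MSB=0: value = 49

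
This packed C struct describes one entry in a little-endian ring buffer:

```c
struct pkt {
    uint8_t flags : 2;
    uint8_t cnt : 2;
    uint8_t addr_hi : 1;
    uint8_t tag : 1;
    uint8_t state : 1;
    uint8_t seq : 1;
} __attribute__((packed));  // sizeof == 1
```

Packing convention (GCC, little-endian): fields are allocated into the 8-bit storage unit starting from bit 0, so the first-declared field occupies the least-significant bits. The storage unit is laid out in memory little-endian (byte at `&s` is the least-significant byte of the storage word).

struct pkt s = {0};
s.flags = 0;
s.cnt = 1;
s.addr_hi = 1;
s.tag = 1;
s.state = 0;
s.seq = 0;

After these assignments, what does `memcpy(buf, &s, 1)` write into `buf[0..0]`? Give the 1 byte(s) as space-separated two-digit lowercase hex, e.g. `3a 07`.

[0+:2] flags=0 & 0x3 = 0x0; word=0x00
[2+:2] cnt=1 & 0x3 = 0x1; word=0x04
[4+:1] addr_hi=1 & 0x1 = 0x1; word=0x14
[5+:1] tag=1 & 0x1 = 0x1; word=0x34
[6+:1] state=0 & 0x1 = 0x0; word=0x34
[7+:1] seq=0 & 0x1 = 0x0; word=0x34
word = 0x34 → little-endian bytes:
  [0]=0x34

34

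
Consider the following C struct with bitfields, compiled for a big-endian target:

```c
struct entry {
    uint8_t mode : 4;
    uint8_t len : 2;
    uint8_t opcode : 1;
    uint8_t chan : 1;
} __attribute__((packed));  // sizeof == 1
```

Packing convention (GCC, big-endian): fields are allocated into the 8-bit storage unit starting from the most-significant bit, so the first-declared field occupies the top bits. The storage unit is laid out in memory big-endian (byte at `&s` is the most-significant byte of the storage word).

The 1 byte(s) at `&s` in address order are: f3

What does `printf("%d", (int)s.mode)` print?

[0]=0xf3 (big-endian) → word 0xf3
mode:4 @ bit 4 → (0xf3>>4)&0xf = 0xf  ←
len:2 @ bit 2 → (0xf3>>2)&0x3 = 0x0
opcode:1 @ bit 1 → (0xf3>>1)&0x1 = 0x1
chan:1 @ bit 0 → (0xf3>>0)&0x1 = 0x1

15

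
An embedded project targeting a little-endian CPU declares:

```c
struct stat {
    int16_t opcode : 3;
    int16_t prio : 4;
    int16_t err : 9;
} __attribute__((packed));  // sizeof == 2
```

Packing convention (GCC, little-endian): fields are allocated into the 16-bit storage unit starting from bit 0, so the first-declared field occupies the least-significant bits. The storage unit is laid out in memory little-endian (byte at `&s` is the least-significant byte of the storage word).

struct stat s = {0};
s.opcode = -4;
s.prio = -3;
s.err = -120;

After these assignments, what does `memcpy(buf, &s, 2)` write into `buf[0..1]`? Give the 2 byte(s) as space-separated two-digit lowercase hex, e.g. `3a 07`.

opcode (3b) val=-4 bits=0x4 at bit 0: 0x0004
prio (4b) val=-3 bits=0xd at bit 3: 0x006c
err (9b) val=-120 bits=0x188 at bit 7: 0xc46c
word = 0xc46c → little-endian bytes:
  [0]=0x6c  [1]=0xc4

6c c4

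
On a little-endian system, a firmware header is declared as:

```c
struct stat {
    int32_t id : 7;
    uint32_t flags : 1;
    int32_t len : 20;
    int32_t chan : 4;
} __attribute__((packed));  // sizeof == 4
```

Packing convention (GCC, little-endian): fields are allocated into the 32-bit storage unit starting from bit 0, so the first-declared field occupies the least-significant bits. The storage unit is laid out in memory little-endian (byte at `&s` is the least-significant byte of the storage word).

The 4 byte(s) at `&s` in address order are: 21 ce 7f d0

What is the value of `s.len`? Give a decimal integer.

32718

[0]=0x21 [1]=0xce [2]=0x7f [3]=0xd0 (little-endian) → word 0xd07fce21
id [0+:7] = (word>>0) & 0x7f = 33
flags [7+:1] = (word>>7) & 0x1 = 0
len [8+:20] = (word>>8) & 0xfffff = 32718  ←
chan [28+:4] = (word>>28) & 0xf = 13
len signed 20b, MSB=0: value = 32718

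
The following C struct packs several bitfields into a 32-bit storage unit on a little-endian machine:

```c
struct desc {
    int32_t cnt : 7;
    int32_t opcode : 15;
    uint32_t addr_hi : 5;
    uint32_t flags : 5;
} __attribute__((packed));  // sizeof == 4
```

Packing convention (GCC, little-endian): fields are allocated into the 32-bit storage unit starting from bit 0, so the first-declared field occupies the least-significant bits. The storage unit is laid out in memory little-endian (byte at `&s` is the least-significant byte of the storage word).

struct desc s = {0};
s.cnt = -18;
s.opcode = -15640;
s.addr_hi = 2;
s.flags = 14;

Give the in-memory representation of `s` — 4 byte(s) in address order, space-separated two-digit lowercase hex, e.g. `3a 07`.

6e 74 a1 70

cnt:7 = -18 → 0x6e << 0 → word 0x0000006e
opcode:15 = -15640 → 0x42e8 << 7 → word 0x0021746e
addr_hi:5 = 2 → 0x2 << 22 → word 0x00a1746e
flags:5 = 14 → 0xe << 27 → word 0x70a1746e
word = 0x70a1746e → little-endian bytes:
  [0]=0x6e  [1]=0x74  [2]=0xa1  [3]=0x70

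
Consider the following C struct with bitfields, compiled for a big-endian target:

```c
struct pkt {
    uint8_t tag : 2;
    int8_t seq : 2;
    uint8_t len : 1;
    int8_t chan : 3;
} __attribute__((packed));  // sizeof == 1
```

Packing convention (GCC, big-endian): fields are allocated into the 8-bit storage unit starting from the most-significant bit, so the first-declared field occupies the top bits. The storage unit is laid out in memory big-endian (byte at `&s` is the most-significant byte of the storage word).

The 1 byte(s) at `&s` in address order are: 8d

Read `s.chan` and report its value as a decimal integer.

-3

[0]=0x8d (big-endian) → word 0x8d
tag:2 @ bit 6 → (0x8d>>6)&0x3 = 0x2
seq:2 @ bit 4 → (0x8d>>4)&0x3 = 0x0
len:1 @ bit 3 → (0x8d>>3)&0x1 = 0x1
chan:3 @ bit 0 → (0x8d>>0)&0x7 = 0x5  ←
chan signed 3b, MSB=1: 5 - 8 = -3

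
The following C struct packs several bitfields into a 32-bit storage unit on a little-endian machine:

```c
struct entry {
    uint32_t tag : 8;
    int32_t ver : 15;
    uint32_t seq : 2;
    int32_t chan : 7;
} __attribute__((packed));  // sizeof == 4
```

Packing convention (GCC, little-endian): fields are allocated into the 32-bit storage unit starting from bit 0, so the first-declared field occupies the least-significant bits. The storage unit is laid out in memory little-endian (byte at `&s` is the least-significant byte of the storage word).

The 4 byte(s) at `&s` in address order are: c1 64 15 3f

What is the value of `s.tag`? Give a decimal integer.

193

[0]=0xc1 [1]=0x64 [2]=0x15 [3]=0x3f (little-endian) → word 0x3f1564c1
tag [0+:8] = (word>>0) & 0xff = 193  ←
ver [8+:15] = (word>>8) & 0x7fff = 5476
seq [23+:2] = (word>>23) & 0x3 = 2
chan [25+:7] = (word>>25) & 0x7f = 31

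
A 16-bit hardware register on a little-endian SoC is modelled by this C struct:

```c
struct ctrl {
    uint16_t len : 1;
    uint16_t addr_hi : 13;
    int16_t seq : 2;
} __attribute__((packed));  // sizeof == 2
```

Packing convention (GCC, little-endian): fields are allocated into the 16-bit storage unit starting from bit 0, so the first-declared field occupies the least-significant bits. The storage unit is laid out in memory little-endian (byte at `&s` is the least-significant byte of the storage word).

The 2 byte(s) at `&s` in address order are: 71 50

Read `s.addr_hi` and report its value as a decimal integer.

2104

[0]=0x71 [1]=0x50 (little-endian) → word 0x5071
len:1 @ bit 0 → (0x5071>>0)&0x1 = 0x1
addr_hi:13 @ bit 1 → (0x5071>>1)&0x1fff = 0x838  ←
seq:2 @ bit 14 → (0x5071>>14)&0x3 = 0x1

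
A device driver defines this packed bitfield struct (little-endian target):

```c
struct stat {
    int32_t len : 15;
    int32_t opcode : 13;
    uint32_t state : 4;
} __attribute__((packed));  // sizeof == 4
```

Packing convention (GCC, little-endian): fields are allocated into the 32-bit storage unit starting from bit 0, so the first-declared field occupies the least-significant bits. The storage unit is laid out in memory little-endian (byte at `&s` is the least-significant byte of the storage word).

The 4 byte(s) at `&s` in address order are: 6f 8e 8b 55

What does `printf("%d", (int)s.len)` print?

3695

[0]=0x6f [1]=0x8e [2]=0x8b [3]=0x55 (little-endian) → word 0x558b8e6f
len:15 @ bit 0 → (0x558b8e6f>>0)&0x7fff = 0xe6f  ←
opcode:13 @ bit 15 → (0x558b8e6f>>15)&0x1fff = 0xb17
state:4 @ bit 28 → (0x558b8e6f>>28)&0xf = 0x5
len signed 15b, MSB=0: value = 3695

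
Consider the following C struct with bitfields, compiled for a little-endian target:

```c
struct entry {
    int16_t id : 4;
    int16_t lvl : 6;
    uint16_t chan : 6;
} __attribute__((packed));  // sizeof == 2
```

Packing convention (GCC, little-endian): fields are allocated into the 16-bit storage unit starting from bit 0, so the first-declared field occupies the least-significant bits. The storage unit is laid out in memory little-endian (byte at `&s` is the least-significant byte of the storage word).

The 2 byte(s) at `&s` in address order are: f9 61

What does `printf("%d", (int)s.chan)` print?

[0]=0xf9 [1]=0x61 (little-endian) → word 0x61f9
id [0+:4] = (word>>0) & 0xf = 9
lvl [4+:6] = (word>>4) & 0x3f = 31
chan [10+:6] = (word>>10) & 0x3f = 24  ←

24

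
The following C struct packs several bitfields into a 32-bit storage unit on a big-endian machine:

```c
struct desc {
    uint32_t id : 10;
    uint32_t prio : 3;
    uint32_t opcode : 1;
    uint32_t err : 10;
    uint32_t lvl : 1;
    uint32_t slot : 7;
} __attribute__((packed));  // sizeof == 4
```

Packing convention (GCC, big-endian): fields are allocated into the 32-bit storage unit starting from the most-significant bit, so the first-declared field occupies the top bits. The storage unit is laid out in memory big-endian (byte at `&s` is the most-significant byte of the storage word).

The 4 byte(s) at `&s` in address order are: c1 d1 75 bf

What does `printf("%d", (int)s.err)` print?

[0]=0xc1 [1]=0xd1 [2]=0x75 [3]=0xbf (big-endian) → word 0xc1d175bf
id [22+:10] = (word>>22) & 0x3ff = 775
prio [19+:3] = (word>>19) & 0x7 = 2
opcode [18+:1] = (word>>18) & 0x1 = 0
err [8+:10] = (word>>8) & 0x3ff = 373  ←
lvl [7+:1] = (word>>7) & 0x1 = 1
slot [0+:7] = (word>>0) & 0x7f = 63

373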